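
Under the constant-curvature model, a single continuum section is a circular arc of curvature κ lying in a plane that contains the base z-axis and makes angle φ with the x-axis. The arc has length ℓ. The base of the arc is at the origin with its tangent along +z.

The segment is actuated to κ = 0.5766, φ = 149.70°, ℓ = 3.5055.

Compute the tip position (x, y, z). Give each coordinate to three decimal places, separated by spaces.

θ = κ·ℓ = 0.5766 × 3.5055 = 2.02127 rad
ρ = (1 − cos θ)/κ = (1 − -0.43539)/0.5766 = 2.48941
z = sin θ / κ = 0.90024/0.5766 = 1.56129
x = ρ cos φ = 2.48941 × cos(149.70°) = -2.14934
y = ρ sin φ = 2.48941 × sin(149.70°) = 1.25598

-2.149 1.256 1.561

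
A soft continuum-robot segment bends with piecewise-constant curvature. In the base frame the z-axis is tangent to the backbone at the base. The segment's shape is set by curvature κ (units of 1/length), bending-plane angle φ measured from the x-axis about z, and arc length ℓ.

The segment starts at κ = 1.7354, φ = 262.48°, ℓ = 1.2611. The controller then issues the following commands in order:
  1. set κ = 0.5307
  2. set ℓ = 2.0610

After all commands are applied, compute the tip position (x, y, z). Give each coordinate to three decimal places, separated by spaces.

initial: κ=1.7354, φ=262.48°, ℓ=1.2611
cmd 1: set κ=0.5307 → (κ,φ,ℓ)=(0.5307,262.48°,1.2611) → tip=(-0.0532,-0.4030,1.1690)
cmd 2: set ℓ=2.0610 → (κ,φ,ℓ)=(0.5307,262.48°,2.0610) → tip=(-0.1334,-1.0104,1.6740)

-0.133 -1.010 1.674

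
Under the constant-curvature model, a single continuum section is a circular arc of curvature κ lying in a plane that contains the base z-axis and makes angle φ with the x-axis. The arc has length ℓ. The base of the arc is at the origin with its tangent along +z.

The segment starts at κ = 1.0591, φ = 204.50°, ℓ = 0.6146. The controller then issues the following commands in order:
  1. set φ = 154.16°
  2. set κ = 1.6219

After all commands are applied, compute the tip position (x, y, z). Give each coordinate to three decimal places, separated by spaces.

initial: κ=1.0591, φ=204.50°, ℓ=0.6146
cmd 1: set φ=154.16° → (κ,φ,ℓ)=(1.0591,154.16°,0.6146) → tip=(-0.1738,0.0841,0.5721)
cmd 2: set κ=1.6219 → (κ,φ,ℓ)=(1.6219,154.16°,0.6146) → tip=(-0.2536,0.1228,0.5178)

-0.254 0.123 0.518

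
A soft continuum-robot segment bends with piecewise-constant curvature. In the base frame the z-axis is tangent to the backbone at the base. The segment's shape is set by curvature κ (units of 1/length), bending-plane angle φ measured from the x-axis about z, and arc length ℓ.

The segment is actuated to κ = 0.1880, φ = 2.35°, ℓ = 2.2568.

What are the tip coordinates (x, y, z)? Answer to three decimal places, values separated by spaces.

θ = κ·ℓ = 0.1880 × 2.2568 = 0.42428 rad
ρ = (1 − cos θ)/κ = (1 − 0.91134)/0.1880 = 0.47162
z = sin θ / κ = 0.41166/0.1880 = 2.18970
x = ρ cos φ = 0.47162 × cos(2.35°) = 0.47122
y = ρ sin φ = 0.47162 × sin(2.35°) = 0.01934

0.471 0.019 2.190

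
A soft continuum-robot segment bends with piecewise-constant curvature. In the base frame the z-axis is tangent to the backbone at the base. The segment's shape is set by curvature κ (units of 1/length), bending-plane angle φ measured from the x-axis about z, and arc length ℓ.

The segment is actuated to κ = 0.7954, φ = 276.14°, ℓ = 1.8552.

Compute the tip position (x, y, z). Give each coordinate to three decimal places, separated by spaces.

0.122 -1.131 1.252

θ = κ·ℓ = 0.7954 × 1.8552 = 1.47563 rad
ρ = (1 − cos θ)/κ = (1 − 0.09503)/0.7954 = 1.13776
z = sin θ / κ = 0.99547/0.7954 = 1.25154
x = ρ cos φ = 1.13776 × cos(276.14°) = 0.12169
y = ρ sin φ = 1.13776 × sin(276.14°) = -1.13123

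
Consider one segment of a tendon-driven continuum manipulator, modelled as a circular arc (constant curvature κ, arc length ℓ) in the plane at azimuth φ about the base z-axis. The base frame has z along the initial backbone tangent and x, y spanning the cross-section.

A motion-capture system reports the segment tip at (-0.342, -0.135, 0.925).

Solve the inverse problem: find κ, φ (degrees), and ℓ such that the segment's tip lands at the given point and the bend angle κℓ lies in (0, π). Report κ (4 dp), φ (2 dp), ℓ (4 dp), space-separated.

0.7422 201.54 1.0195

ρ = √(x²+y²) = √(-0.342² + -0.135²) = 0.36768
φ = atan2(y, x) mod 360° = atan2(-0.135, -0.342) = 201.5410°
|p|² = ρ² + z² = 0.36768² + 0.925² = 0.99081
κ = 2ρ / |p|² = 2×0.36768 / 0.99081 = 0.74218
θ = 2·atan2(ρ, z) = 2·atan2(0.36768, 0.925) = 0.75669 rad
ℓ = θ/κ = 0.75669/0.74218 = 1.01955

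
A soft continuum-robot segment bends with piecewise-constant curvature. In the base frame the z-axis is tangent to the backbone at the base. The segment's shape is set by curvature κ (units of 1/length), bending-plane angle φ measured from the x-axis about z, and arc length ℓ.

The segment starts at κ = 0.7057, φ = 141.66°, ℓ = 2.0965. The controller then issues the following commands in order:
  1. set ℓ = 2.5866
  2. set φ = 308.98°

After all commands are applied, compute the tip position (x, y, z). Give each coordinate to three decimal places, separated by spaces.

initial: κ=0.7057, φ=141.66°, ℓ=2.0965
cmd 1: set ℓ=2.5866 → (κ,φ,ℓ)=(0.7057,141.66°,2.5866) → tip=(-1.3913,1.1004,1.3714)
cmd 2: set φ=308.98° → (κ,φ,ℓ)=(0.7057,308.98°,2.5866) → tip=(1.1159,-1.3790,1.3714)

1.116 -1.379 1.371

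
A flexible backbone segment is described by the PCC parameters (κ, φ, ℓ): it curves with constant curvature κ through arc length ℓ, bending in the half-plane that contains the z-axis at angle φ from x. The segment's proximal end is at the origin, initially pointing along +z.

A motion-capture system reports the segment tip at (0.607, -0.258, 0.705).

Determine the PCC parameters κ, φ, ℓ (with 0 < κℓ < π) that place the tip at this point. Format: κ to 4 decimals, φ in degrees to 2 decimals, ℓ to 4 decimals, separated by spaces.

1.4153 336.97 1.0628

ρ = √(x²+y²) = √(0.607² + -0.258²) = 0.65956
φ = atan2(y, x) mod 360° = atan2(-0.258, 0.607) = 336.9725°
|p|² = ρ² + z² = 0.65956² + 0.705² = 0.93204
κ = 2ρ / |p|² = 2×0.65956 / 0.93204 = 1.41530
θ = 2·atan2(ρ, z) = 2·atan2(0.65956, 0.705) = 1.50421 rad
ℓ = θ/κ = 1.50421/1.41530 = 1.06283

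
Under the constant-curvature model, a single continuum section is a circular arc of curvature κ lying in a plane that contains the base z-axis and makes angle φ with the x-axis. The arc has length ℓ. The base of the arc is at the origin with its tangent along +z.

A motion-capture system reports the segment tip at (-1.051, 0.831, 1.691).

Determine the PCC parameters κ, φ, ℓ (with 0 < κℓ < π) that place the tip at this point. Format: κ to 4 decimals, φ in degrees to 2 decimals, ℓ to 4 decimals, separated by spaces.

0.5757 141.67 2.3278

ρ = √(x²+y²) = √(-1.051² + 0.831²) = 1.33984
φ = atan2(y, x) mod 360° = atan2(0.831, -1.051) = 141.6674°
|p|² = ρ² + z² = 1.33984² + 1.691² = 4.65464
κ = 2ρ / |p|² = 2×1.33984 / 4.65464 = 0.57570
θ = 2·atan2(ρ, z) = 2·atan2(1.33984, 1.691) = 1.34010 rad
ℓ = θ/κ = 1.34010/0.57570 = 2.32778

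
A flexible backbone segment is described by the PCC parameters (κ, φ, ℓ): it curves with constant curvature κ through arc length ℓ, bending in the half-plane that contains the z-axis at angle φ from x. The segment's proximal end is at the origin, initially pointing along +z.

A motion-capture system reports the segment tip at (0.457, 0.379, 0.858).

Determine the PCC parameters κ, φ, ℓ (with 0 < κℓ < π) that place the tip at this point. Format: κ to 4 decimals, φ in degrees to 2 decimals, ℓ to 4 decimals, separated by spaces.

ρ = √(x²+y²) = √(0.457² + 0.379²) = 0.59371
φ = atan2(y, x) mod 360° = atan2(0.379, 0.457) = 39.6697°
|p|² = ρ² + z² = 0.59371² + 0.858² = 1.08865
κ = 2ρ / |p|² = 2×0.59371 / 1.08865 = 1.09072
θ = 2·atan2(ρ, z) = 2·atan2(0.59371, 0.858) = 1.21063 rad
ℓ = θ/κ = 1.21063/1.09072 = 1.10994

1.0907 39.67 1.1099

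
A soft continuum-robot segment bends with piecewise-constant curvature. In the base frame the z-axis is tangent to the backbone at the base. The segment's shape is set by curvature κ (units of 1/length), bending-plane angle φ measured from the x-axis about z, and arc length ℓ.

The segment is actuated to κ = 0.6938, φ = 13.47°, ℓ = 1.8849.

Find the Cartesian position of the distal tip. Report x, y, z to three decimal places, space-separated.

θ = κ·ℓ = 0.6938 × 1.8849 = 1.30774 rad
ρ = (1 − cos θ)/κ = (1 − 0.26003)/0.6938 = 1.06655
z = sin θ / κ = 0.96560/0.6938 = 1.39176
x = ρ cos φ = 1.06655 × cos(13.47°) = 1.03721
y = ρ sin φ = 1.06655 × sin(13.47°) = 0.24844

1.037 0.248 1.392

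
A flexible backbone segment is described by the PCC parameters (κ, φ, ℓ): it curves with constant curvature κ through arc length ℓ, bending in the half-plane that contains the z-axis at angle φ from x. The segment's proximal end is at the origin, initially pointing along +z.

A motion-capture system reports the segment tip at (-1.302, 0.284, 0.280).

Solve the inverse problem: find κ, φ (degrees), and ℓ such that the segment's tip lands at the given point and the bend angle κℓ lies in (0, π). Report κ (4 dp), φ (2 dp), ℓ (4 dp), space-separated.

ρ = √(x²+y²) = √(-1.302² + 0.284²) = 1.33261
φ = atan2(y, x) mod 360° = atan2(0.284, -1.302) = 167.6950°
|p|² = ρ² + z² = 1.33261² + 0.280² = 1.85426
κ = 2ρ / |p|² = 2×1.33261 / 1.85426 = 1.43735
θ = 2·atan2(ρ, z) = 2·atan2(1.33261, 0.280) = 2.72739 rad
ℓ = θ/κ = 2.72739/1.43735 = 1.89751

1.4374 167.70 1.8975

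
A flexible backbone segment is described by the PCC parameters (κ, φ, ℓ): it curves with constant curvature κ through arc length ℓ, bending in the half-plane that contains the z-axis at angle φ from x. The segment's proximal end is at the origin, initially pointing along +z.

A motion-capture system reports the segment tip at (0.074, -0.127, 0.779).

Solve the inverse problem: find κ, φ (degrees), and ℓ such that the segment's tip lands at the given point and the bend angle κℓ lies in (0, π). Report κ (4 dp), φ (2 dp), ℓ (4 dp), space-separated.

0.4678 300.23 0.7974

ρ = √(x²+y²) = √(0.074² + -0.127²) = 0.14699
φ = atan2(y, x) mod 360° = atan2(-0.127, 0.074) = 300.2284°
|p|² = ρ² + z² = 0.14699² + 0.779² = 0.62845
κ = 2ρ / |p|² = 2×0.14699 / 0.62845 = 0.46778
θ = 2·atan2(ρ, z) = 2·atan2(0.14699, 0.779) = 0.37299 rad
ℓ = θ/κ = 0.37299/0.46778 = 0.79736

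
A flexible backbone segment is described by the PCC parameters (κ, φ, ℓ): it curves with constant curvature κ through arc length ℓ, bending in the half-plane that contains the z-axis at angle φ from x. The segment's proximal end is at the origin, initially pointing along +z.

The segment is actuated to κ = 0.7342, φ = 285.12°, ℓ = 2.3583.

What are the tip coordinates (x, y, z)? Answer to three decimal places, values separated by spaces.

θ = κ·ℓ = 0.7342 × 2.3583 = 1.73146 rad
ρ = (1 − cos θ)/κ = (1 − -0.15998)/0.7342 = 1.57992
z = sin θ / κ = 0.98712/0.7342 = 1.34448
x = ρ cos φ = 1.57992 × cos(285.12°) = 0.41211
y = ρ sin φ = 1.57992 × sin(285.12°) = -1.52523

0.412 -1.525 1.344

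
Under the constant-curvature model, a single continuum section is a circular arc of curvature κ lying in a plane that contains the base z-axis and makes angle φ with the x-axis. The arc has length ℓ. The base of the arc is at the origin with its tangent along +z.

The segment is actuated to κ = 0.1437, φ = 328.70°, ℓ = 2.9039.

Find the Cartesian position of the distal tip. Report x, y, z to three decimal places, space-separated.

0.510 -0.310 2.820

θ = κ·ℓ = 0.1437 × 2.9039 = 0.41729 rad
ρ = (1 − cos θ)/κ = (1 − 0.91419)/0.1437 = 0.59714
z = sin θ / κ = 0.40528/0.1437 = 2.82035
x = ρ cos φ = 0.59714 × cos(328.70°) = 0.51023
y = ρ sin φ = 0.59714 × sin(328.70°) = -0.31023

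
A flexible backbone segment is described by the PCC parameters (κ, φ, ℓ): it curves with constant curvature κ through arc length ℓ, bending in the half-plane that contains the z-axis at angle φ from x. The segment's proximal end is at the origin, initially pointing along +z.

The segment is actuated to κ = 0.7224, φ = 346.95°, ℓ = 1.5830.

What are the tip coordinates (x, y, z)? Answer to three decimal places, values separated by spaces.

θ = κ·ℓ = 0.7224 × 1.5830 = 1.14356 rad
ρ = (1 − cos θ)/κ = (1 − 0.41436)/0.7224 = 0.81069
z = sin θ / κ = 0.91011/0.7224 = 1.25985
x = ρ cos φ = 0.81069 × cos(346.95°) = 0.78975
y = ρ sin φ = 0.81069 × sin(346.95°) = -0.18305

0.790 -0.183 1.260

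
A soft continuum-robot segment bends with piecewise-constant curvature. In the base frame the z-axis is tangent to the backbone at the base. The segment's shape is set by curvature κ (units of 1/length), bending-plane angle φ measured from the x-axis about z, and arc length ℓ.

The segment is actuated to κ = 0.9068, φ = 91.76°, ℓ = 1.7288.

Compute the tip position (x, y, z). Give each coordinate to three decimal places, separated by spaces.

θ = κ·ℓ = 0.9068 × 1.7288 = 1.56768 rad
ρ = (1 − cos θ)/κ = (1 − 0.00312)/0.9068 = 1.09934
z = sin θ / κ = 1.00000/0.9068 = 1.10277
x = ρ cos φ = 1.09934 × cos(91.76°) = -0.03376
y = ρ sin φ = 1.09934 × sin(91.76°) = 1.09882

-0.034 1.099 1.103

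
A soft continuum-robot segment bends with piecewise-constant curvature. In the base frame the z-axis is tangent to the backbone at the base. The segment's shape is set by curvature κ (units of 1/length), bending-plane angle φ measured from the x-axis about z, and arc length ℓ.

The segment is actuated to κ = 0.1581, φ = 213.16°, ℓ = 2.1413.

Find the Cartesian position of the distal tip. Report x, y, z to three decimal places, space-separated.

-0.301 -0.196 2.101

θ = κ·ℓ = 0.1581 × 2.1413 = 0.33854 rad
ρ = (1 − cos θ)/κ = (1 − 0.94324)/0.1581 = 0.35901
z = sin θ / κ = 0.33211/0.1581 = 2.10063
x = ρ cos φ = 0.35901 × cos(213.16°) = -0.30054
y = ρ sin φ = 0.35901 × sin(213.16°) = -0.19637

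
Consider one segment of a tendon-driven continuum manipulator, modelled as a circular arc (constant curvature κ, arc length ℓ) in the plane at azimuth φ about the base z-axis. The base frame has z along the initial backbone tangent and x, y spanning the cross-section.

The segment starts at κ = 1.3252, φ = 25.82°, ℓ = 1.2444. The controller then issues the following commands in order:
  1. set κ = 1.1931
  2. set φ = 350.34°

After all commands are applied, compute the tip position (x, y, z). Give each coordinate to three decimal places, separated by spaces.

initial: κ=1.3252, φ=25.82°, ℓ=1.2444
cmd 1: set κ=1.1931 → (κ,φ,ℓ)=(1.1931,25.82°,1.2444) → tip=(0.6896,0.3337,0.8350)
cmd 2: set φ=350.34° → (κ,φ,ℓ)=(1.1931,350.34°,1.2444) → tip=(0.7552,-0.1285,0.8350)

0.755 -0.129 0.835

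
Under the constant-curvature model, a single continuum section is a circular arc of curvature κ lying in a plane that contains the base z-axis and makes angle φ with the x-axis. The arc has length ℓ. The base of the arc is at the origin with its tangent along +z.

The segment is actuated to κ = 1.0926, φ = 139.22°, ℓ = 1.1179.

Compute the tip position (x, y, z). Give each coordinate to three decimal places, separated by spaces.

θ = κ·ℓ = 1.0926 × 1.1179 = 1.22142 rad
ρ = (1 − cos θ)/κ = (1 − 0.34231)/1.0926 = 0.60195
z = sin θ / κ = 0.93959/1.0926 = 0.85995
x = ρ cos φ = 0.60195 × cos(139.22°) = -0.45581
y = ρ sin φ = 0.60195 × sin(139.22°) = 0.39316

-0.456 0.393 0.860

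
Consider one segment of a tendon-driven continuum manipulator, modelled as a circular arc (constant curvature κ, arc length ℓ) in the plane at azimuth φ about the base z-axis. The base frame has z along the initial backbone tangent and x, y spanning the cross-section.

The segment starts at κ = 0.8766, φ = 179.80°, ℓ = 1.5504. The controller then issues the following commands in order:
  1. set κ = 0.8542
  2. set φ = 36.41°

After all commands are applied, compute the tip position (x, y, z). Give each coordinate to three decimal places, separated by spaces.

initial: κ=0.8766, φ=179.80°, ℓ=1.5504
cmd 1: set κ=0.8542 → (κ,φ,ℓ)=(0.8542,179.80°,1.5504) → tip=(-0.8851,0.0031,1.1353)
cmd 2: set φ=36.41° → (κ,φ,ℓ)=(0.8542,36.41°,1.5504) → tip=(0.7123,0.5254,1.1353)

0.712 0.525 1.135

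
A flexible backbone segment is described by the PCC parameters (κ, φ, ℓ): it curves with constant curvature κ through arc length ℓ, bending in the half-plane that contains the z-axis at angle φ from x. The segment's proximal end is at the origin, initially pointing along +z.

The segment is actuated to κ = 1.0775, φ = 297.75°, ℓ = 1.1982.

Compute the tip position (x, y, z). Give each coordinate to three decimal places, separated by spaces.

θ = κ·ℓ = 1.0775 × 1.1982 = 1.29106 rad
ρ = (1 − cos θ)/κ = (1 − 0.27610)/1.0775 = 0.67183
z = sin θ / κ = 0.96113/1.0775 = 0.89200
x = ρ cos φ = 0.67183 × cos(297.75°) = 0.31281
y = ρ sin φ = 0.67183 × sin(297.75°) = -0.59456

0.313 -0.595 0.892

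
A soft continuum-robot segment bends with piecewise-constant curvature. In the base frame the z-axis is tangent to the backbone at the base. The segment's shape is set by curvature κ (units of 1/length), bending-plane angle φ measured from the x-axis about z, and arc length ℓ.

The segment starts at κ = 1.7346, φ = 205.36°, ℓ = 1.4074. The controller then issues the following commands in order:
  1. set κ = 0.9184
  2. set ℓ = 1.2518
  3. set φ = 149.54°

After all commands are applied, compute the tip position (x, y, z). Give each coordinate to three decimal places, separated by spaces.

-0.555 0.326 0.994

initial: κ=1.7346, φ=205.36°, ℓ=1.4074
cmd 1: set κ=0.9184 → (κ,φ,ℓ)=(0.9184,205.36°,1.4074) → tip=(-0.7137,-0.3383,1.0470)
cmd 2: set ℓ=1.2518 → (κ,φ,ℓ)=(0.9184,205.36°,1.2518) → tip=(-0.5817,-0.2757,0.9937)
cmd 3: set φ=149.54° → (κ,φ,ℓ)=(0.9184,149.54°,1.2518) → tip=(-0.5549,0.3263,0.9937)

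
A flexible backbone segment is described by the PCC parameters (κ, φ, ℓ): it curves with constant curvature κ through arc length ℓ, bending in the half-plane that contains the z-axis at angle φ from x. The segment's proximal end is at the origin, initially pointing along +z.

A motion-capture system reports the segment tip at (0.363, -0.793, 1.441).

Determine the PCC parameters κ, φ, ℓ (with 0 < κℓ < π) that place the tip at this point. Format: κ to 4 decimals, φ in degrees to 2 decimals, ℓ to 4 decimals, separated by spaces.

ρ = √(x²+y²) = √(0.363² + -0.793²) = 0.87213
φ = atan2(y, x) mod 360° = atan2(-0.793, 0.363) = 294.5962°
|p|² = ρ² + z² = 0.87213² + 1.441² = 2.83710
κ = 2ρ / |p|² = 2×0.87213 / 2.83710 = 0.61481
θ = 2·atan2(ρ, z) = 2·atan2(0.87213, 1.441) = 1.08851 rad
ℓ = θ/κ = 1.08851/0.61481 = 1.77049

0.6148 294.60 1.7705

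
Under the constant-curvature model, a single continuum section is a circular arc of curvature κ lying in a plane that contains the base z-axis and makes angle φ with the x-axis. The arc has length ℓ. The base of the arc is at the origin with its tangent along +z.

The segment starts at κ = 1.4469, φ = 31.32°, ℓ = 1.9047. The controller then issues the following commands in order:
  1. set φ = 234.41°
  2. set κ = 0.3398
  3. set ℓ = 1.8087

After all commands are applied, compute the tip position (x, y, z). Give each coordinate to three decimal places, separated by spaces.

initial: κ=1.4469, φ=31.32°, ℓ=1.9047
cmd 1: set φ=234.41° → (κ,φ,ℓ)=(1.4469,234.41°,1.9047) → tip=(-0.7749,-1.0828,0.2600)
cmd 2: set κ=0.3398 → (κ,φ,ℓ)=(0.3398,234.41°,1.9047) → tip=(-0.3464,-0.4840,1.7745)
cmd 3: set ℓ=1.8087 → (κ,φ,ℓ)=(0.3398,234.41°,1.8087) → tip=(-0.3134,-0.4379,1.6970)

-0.313 -0.438 1.697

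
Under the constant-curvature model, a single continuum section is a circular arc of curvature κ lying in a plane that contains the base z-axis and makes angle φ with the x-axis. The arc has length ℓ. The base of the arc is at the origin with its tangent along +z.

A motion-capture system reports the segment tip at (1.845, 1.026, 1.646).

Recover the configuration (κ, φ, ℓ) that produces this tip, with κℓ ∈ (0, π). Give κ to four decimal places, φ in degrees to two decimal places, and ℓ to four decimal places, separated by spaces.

0.5892 29.08 3.0841

ρ = √(x²+y²) = √(1.845² + 1.026²) = 2.11109
φ = atan2(y, x) mod 360° = atan2(1.026, 1.845) = 29.0783°
|p|² = ρ² + z² = 2.11109² + 1.646² = 7.16602
κ = 2ρ / |p|² = 2×2.11109 / 7.16602 = 0.58919
θ = 2·atan2(ρ, z) = 2·atan2(2.11109, 1.646) = 1.81712 rad
ℓ = θ/κ = 1.81712/0.58919 = 3.08408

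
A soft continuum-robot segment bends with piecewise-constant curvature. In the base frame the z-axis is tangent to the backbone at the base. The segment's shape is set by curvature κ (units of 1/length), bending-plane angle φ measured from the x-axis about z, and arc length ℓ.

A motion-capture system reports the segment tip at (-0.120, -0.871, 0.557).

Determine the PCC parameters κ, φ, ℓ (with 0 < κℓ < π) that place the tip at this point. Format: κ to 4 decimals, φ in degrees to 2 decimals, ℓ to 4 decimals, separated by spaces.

1.6233 262.16 1.2396

ρ = √(x²+y²) = √(-0.120² + -0.871²) = 0.87923
φ = atan2(y, x) mod 360° = atan2(-0.871, -0.120) = 262.1556°
|p|² = ρ² + z² = 0.87923² + 0.557² = 1.08329
κ = 2ρ / |p|² = 2×0.87923 / 1.08329 = 1.62325
θ = 2·atan2(ρ, z) = 2·atan2(0.87923, 0.557) = 2.01220 rad
ℓ = θ/κ = 2.01220/1.62325 = 1.23961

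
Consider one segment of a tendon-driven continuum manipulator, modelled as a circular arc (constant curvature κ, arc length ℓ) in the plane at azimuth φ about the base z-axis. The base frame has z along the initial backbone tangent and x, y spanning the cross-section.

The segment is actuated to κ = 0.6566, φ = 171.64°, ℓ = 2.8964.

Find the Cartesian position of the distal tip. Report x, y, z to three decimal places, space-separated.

θ = κ·ℓ = 0.6566 × 2.8964 = 1.90178 rad
ρ = (1 − cos θ)/κ = (1 − -0.32497)/0.6566 = 2.01793
z = sin θ / κ = 0.94572/0.6566 = 1.44034
x = ρ cos φ = 2.01793 × cos(171.64°) = -1.99648
y = ρ sin φ = 2.01793 × sin(171.64°) = 0.29339

-1.996 0.293 1.440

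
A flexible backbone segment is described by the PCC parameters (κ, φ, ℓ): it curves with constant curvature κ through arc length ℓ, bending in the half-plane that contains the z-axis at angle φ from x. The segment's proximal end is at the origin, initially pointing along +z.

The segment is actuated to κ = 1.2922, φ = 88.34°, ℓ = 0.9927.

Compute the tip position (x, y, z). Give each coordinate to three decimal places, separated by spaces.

θ = κ·ℓ = 1.2922 × 0.9927 = 1.28277 rad
ρ = (1 − cos θ)/κ = (1 − 0.28406)/1.2922 = 0.55404
z = sin θ / κ = 0.95881/1.2922 = 0.74199
x = ρ cos φ = 0.55404 × cos(88.34°) = 0.01605
y = ρ sin φ = 0.55404 × sin(88.34°) = 0.55381

0.016 0.554 0.742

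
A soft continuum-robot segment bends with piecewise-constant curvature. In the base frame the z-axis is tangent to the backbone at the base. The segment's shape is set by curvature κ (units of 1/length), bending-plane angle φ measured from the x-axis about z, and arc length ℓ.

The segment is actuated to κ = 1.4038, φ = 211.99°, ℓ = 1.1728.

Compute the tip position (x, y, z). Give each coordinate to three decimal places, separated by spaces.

θ = κ·ℓ = 1.4038 × 1.1728 = 1.64638 rad
ρ = (1 − cos θ)/κ = (1 − -0.07551)/1.4038 = 0.76614
z = sin θ / κ = 0.99715/1.4038 = 0.71032
x = ρ cos φ = 0.76614 × cos(211.99°) = -0.64980
y = ρ sin φ = 0.76614 × sin(211.99°) = -0.40588

-0.650 -0.406 0.710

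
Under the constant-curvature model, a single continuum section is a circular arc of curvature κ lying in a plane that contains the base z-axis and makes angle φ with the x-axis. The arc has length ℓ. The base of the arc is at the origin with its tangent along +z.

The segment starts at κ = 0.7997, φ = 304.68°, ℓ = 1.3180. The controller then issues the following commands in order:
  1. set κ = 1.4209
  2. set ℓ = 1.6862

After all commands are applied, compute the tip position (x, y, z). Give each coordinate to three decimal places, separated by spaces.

0.695 -1.004 0.477

initial: κ=0.7997, φ=304.68°, ℓ=1.3180
cmd 1: set κ=1.4209 → (κ,φ,ℓ)=(1.4209,304.68°,1.3180) → tip=(0.5195,-0.7509,0.6719)
cmd 2: set ℓ=1.6862 → (κ,φ,ℓ)=(1.4209,304.68°,1.6862) → tip=(0.6946,-1.0039,0.4775)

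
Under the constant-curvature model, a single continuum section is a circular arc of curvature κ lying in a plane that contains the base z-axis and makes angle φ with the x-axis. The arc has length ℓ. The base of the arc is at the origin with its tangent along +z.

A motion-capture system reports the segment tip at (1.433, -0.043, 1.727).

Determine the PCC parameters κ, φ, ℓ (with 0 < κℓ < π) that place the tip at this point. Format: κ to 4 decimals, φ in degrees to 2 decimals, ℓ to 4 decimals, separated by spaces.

0.5691 358.28 2.4347

ρ = √(x²+y²) = √(1.433² + -0.043²) = 1.43365
φ = atan2(y, x) mod 360° = atan2(-0.043, 1.433) = 358.2812°
|p|² = ρ² + z² = 1.43365² + 1.727² = 5.03787
κ = 2ρ / |p|² = 2×1.43365 / 5.03787 = 0.56915
θ = 2·atan2(ρ, z) = 2·atan2(1.43365, 1.727) = 1.38570 rad
ℓ = θ/κ = 1.38570/0.56915 = 2.43469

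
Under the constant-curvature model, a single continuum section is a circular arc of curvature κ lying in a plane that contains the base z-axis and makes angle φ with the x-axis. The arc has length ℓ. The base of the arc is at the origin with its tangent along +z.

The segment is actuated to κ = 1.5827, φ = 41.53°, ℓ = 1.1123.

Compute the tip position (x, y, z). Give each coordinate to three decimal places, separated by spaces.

0.562 0.498 0.621

θ = κ·ℓ = 1.5827 × 1.1123 = 1.76044 rad
ρ = (1 − cos θ)/κ = (1 − -0.18851)/1.5827 = 0.75094
z = sin θ / κ = 0.98207/1.5827 = 0.62050
x = ρ cos φ = 0.75094 × cos(41.53°) = 0.56216
y = ρ sin φ = 0.75094 × sin(41.53°) = 0.49788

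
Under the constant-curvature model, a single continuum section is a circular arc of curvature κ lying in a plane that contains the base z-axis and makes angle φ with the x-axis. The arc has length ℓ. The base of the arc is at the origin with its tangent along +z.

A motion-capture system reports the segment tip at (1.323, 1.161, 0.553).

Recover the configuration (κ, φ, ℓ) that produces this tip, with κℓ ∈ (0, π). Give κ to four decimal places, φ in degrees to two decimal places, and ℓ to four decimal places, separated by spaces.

ρ = √(x²+y²) = √(1.323² + 1.161²) = 1.76018
φ = atan2(y, x) mod 360° = atan2(1.161, 1.323) = 41.2686°
|p|² = ρ² + z² = 1.76018² + 0.553² = 3.40406
κ = 2ρ / |p|² = 2×1.76018 / 3.40406 = 1.03417
θ = 2·atan2(ρ, z) = 2·atan2(1.76018, 0.553) = 2.53278 rad
ℓ = θ/κ = 2.53278/1.03417 = 2.44910

1.0342 41.27 2.4491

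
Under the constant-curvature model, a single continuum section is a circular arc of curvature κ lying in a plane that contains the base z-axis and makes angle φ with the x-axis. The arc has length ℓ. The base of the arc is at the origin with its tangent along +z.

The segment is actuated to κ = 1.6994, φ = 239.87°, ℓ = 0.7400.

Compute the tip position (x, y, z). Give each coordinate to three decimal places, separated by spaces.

-0.204 -0.352 0.560

θ = κ·ℓ = 1.6994 × 0.7400 = 1.25756 rad
ρ = (1 − cos θ)/κ = (1 − 0.30814)/1.6994 = 0.40712
z = sin θ / κ = 0.95134/1.6994 = 0.55981
x = ρ cos φ = 0.40712 × cos(239.87°) = -0.20436
y = ρ sin φ = 0.40712 × sin(239.87°) = -0.35211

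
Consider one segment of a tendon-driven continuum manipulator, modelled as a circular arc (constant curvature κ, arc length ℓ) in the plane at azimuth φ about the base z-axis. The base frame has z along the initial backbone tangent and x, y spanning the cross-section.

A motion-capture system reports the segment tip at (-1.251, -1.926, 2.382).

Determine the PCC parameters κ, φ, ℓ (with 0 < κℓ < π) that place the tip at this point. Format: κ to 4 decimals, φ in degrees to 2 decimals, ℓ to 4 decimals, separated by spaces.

0.4195 236.99 3.6571

ρ = √(x²+y²) = √(-1.251² + -1.926²) = 2.29662
φ = atan2(y, x) mod 360° = atan2(-1.926, -1.251) = 236.9950°
|p|² = ρ² + z² = 2.29662² + 2.382² = 10.94840
κ = 2ρ / |p|² = 2×2.29662 / 10.94840 = 0.41954
θ = 2·atan2(ρ, z) = 2·atan2(2.29662, 2.382) = 1.53430 rad
ℓ = θ/κ = 1.53430/0.41954 = 3.65715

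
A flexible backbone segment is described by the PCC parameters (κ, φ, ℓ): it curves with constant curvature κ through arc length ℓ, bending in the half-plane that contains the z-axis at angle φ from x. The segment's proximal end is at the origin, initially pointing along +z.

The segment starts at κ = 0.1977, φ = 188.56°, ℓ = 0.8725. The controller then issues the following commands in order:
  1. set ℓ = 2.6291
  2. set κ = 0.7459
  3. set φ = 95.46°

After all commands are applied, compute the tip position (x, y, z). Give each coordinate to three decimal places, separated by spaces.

initial: κ=0.1977, φ=188.56°, ℓ=0.8725
cmd 1: set ℓ=2.6291 → (κ,φ,ℓ)=(0.1977,188.56°,2.6291) → tip=(-0.6606,-0.0994,2.5123)
cmd 2: set κ=0.7459 → (κ,φ,ℓ)=(0.7459,188.56°,2.6291) → tip=(-1.8301,-0.2755,1.2399)
cmd 3: set φ=95.46° → (κ,φ,ℓ)=(0.7459,95.46°,2.6291) → tip=(-0.1761,1.8423,1.2399)

-0.176 1.842 1.240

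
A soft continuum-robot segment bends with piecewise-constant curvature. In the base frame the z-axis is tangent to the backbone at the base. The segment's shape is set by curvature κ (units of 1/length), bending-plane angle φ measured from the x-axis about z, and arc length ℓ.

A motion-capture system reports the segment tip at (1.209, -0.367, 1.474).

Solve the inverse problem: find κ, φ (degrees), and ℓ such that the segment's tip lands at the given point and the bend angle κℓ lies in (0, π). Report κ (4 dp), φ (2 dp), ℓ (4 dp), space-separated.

0.6704 343.11 2.1139

ρ = √(x²+y²) = √(1.209² + -0.367²) = 1.26348
φ = atan2(y, x) mod 360° = atan2(-0.367, 1.209) = 343.1140°
|p|² = ρ² + z² = 1.26348² + 1.474² = 3.76905
κ = 2ρ / |p|² = 2×1.26348 / 3.76905 = 0.67045
θ = 2·atan2(ρ, z) = 2·atan2(1.26348, 1.474) = 1.41729 rad
ℓ = θ/κ = 1.41729/0.67045 = 2.11394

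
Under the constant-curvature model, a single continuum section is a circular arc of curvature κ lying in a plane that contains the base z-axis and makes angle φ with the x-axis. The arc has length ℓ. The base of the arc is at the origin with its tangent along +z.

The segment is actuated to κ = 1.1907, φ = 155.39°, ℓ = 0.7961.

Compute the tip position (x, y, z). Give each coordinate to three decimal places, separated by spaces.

-0.318 0.146 0.682

θ = κ·ℓ = 1.1907 × 0.7961 = 0.94792 rad
ρ = (1 − cos θ)/κ = (1 − 0.58338)/1.1907 = 0.34990
z = sin θ / κ = 0.81220/1.1907 = 0.68212
x = ρ cos φ = 0.34990 × cos(155.39°) = -0.31811
y = ρ sin φ = 0.34990 × sin(155.39°) = 0.14571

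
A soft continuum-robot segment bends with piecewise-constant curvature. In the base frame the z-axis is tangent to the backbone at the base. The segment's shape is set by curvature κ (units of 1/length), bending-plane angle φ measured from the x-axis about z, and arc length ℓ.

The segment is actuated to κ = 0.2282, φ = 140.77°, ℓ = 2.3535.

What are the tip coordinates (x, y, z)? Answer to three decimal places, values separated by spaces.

-0.478 0.390 2.242

θ = κ·ℓ = 0.2282 × 2.3535 = 0.53707 rad
ρ = (1 − cos θ)/κ = (1 − 0.85921)/0.2282 = 0.61695
z = sin θ / κ = 0.51162/0.2282 = 2.24198
x = ρ cos φ = 0.61695 × cos(140.77°) = -0.47790
y = ρ sin φ = 0.61695 × sin(140.77°) = 0.39018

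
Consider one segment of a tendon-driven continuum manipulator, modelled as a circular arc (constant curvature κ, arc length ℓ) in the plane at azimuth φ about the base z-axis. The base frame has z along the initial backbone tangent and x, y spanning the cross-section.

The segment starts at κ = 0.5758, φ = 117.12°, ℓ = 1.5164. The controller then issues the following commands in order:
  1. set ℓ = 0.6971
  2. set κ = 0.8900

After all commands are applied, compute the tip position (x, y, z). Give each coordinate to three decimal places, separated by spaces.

-0.095 0.186 0.653

initial: κ=0.5758, φ=117.12°, ℓ=1.5164
cmd 1: set ℓ=0.6971 → (κ,φ,ℓ)=(0.5758,117.12°,0.6971) → tip=(-0.0629,0.1229,0.6785)
cmd 2: set κ=0.8900 → (κ,φ,ℓ)=(0.8900,117.12°,0.6971) → tip=(-0.0955,0.1864,0.6532)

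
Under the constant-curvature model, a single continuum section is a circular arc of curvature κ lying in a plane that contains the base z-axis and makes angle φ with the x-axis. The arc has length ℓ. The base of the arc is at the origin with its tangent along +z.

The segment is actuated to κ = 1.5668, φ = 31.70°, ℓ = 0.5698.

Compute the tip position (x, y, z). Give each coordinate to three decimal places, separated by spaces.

θ = κ·ℓ = 1.5668 × 0.5698 = 0.89276 rad
ρ = (1 − cos θ)/κ = (1 − 0.62726)/1.5668 = 0.23790
z = sin θ / κ = 0.77881/1.5668 = 0.49707
x = ρ cos φ = 0.23790 × cos(31.70°) = 0.20241
y = ρ sin φ = 0.23790 × sin(31.70°) = 0.12501

0.202 0.125 0.497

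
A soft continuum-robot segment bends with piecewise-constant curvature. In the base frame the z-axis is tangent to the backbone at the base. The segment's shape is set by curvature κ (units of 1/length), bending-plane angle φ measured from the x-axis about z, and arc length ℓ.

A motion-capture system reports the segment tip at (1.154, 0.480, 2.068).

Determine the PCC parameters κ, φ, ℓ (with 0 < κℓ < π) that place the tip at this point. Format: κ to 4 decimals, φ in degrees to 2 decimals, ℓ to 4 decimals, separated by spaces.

ρ = √(x²+y²) = √(1.154² + 0.480²) = 1.24985
φ = atan2(y, x) mod 360° = atan2(0.480, 1.154) = 22.5846°
|p|² = ρ² + z² = 1.24985² + 2.068² = 5.83874
κ = 2ρ / |p|² = 2×1.24985 / 5.83874 = 0.42812
θ = 2·atan2(ρ, z) = 2·atan2(1.24985, 2.068) = 1.08726 rad
ℓ = θ/κ = 1.08726/0.42812 = 2.53960

0.4281 22.58 2.5396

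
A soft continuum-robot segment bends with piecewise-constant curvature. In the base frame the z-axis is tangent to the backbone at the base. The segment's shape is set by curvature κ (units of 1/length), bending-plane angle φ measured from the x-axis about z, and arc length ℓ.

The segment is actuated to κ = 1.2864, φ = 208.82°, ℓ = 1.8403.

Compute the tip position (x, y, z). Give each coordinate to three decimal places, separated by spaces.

θ = κ·ℓ = 1.2864 × 1.8403 = 2.36736 rad
ρ = (1 − cos θ)/κ = (1 − -0.71496)/1.2864 = 1.33315
z = sin θ / κ = 0.69917/1.2864 = 0.54351
x = ρ cos φ = 1.33315 × cos(208.82°) = -1.16802
y = ρ sin φ = 1.33315 × sin(208.82°) = -0.64266

-1.168 -0.643 0.544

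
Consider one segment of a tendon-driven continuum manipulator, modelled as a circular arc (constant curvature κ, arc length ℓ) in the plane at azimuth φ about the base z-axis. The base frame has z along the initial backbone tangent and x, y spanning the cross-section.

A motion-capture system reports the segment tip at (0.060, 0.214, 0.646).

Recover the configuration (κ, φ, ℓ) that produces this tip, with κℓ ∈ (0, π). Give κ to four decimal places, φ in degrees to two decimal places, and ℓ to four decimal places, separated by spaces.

0.9524 74.34 0.6958

ρ = √(x²+y²) = √(0.060² + 0.214²) = 0.22225
φ = atan2(y, x) mod 360° = atan2(0.214, 0.060) = 74.3379°
|p|² = ρ² + z² = 0.22225² + 0.646² = 0.46671
κ = 2ρ / |p|² = 2×0.22225 / 0.46671 = 0.95242
θ = 2·atan2(ρ, z) = 2·atan2(0.22225, 0.646) = 0.66272 rad
ℓ = θ/κ = 0.66272/0.95242 = 0.69583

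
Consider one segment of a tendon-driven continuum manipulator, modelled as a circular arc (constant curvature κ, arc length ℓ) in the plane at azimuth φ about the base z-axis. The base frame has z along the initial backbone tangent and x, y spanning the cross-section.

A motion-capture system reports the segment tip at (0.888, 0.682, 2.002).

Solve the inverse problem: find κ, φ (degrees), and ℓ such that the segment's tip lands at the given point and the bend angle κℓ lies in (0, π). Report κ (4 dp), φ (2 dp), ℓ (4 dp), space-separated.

ρ = √(x²+y²) = √(0.888² + 0.682²) = 1.11967
φ = atan2(y, x) mod 360° = atan2(0.682, 0.888) = 37.5249°
|p|² = ρ² + z² = 1.11967² + 2.002² = 5.26167
κ = 2ρ / |p|² = 2×1.11967 / 5.26167 = 0.42560
θ = 2·atan2(ρ, z) = 2·atan2(1.11967, 2.002) = 1.01988 rad
ℓ = θ/κ = 1.01988/0.42560 = 2.39635

0.4256 37.52 2.3963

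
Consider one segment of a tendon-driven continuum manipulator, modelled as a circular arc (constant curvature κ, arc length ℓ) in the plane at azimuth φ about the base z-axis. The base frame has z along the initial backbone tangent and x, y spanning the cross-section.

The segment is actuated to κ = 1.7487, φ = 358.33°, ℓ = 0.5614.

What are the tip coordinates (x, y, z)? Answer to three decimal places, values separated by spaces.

θ = κ·ℓ = 1.7487 × 0.5614 = 0.98172 rad
ρ = (1 − cos θ)/κ = (1 − 0.55559)/1.7487 = 0.25414
z = sin θ / κ = 0.83145/1.7487 = 0.47547
x = ρ cos φ = 0.25414 × cos(358.33°) = 0.25403
y = ρ sin φ = 0.25414 × sin(358.33°) = -0.00741

0.254 -0.007 0.475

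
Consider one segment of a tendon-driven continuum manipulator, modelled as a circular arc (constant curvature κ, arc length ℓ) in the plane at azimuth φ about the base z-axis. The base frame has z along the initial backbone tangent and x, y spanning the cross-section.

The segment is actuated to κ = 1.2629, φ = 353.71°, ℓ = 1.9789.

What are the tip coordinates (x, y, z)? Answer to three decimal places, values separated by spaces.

1.417 -0.156 0.474

θ = κ·ℓ = 1.2629 × 1.9789 = 2.49915 rad
ρ = (1 − cos θ)/κ = (1 − -0.80064)/1.2629 = 1.42579
z = sin θ / κ = 0.59915/1.2629 = 0.47442
x = ρ cos φ = 1.42579 × cos(353.71°) = 1.41721
y = ρ sin φ = 1.42579 × sin(353.71°) = -0.15621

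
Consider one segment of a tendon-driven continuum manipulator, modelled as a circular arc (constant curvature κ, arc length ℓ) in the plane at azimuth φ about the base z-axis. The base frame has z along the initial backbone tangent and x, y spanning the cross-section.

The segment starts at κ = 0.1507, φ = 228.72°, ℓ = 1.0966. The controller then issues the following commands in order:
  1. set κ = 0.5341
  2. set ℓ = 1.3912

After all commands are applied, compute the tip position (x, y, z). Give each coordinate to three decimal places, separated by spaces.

initial: κ=0.1507, φ=228.72°, ℓ=1.0966
cmd 1: set κ=0.5341 → (κ,φ,ℓ)=(0.5341,228.72°,1.0966) → tip=(-0.2059,-0.2345,1.0350)
cmd 2: set ℓ=1.3912 → (κ,φ,ℓ)=(0.5341,228.72°,1.3912) → tip=(-0.3256,-0.3709,1.2667)

-0.326 -0.371 1.267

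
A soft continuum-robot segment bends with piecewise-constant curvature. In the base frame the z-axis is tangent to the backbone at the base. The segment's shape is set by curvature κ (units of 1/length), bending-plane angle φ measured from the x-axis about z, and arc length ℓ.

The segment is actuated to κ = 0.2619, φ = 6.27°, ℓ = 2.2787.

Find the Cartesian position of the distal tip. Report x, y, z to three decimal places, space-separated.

0.656 0.072 2.146

θ = κ·ℓ = 0.2619 × 2.2787 = 0.59679 rad
ρ = (1 − cos θ)/κ = (1 − 0.82714)/0.2619 = 0.66001
z = sin θ / κ = 0.56199/0.2619 = 2.14582
x = ρ cos φ = 0.66001 × cos(6.27°) = 0.65606
y = ρ sin φ = 0.66001 × sin(6.27°) = 0.07208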